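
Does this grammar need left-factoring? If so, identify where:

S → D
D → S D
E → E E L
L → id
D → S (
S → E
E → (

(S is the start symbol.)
Yes, D has productions with common prefix 'S'

Left-factoring is needed when two productions for the same non-terminal
share a common prefix on the right-hand side.

Productions for S:
  S → D
  S → E
Productions for D:
  D → S D
  D → S (
Productions for E:
  E → E E L
  E → (

Found common prefix 'S' in productions for D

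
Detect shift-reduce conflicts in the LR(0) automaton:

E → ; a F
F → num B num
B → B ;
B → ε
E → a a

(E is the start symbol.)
No shift-reduce conflicts

Augment with E' → E and build the canonical LR(0) collection (I0 = CLOSURE({[E' → . E]}), then GOTO on every symbol after a dot until no new states appear). It has 11 states:
  I0: { [E → . ; a F], [E → . a a], [E' → . E] }  — shift
  I1: { [E → ; . a F] }  — shift
  I2: { [E' → E .] }  — accept
  I3: { [E → a . a] }  — shift
  I4: { [E → a a .] }  — reduce
  I5: { [E → ; a . F], [F → . num B num] }  — shift
  I6: { [E → ; a F .] }  — reduce
  I7: { [B → . B ;], [B → .], [F → num . B num] }  — reduce
  I8: { [B → B . ;], [F → num B . num] }  — shift
  I9: { [B → B ; .] }  — reduce
  I10: { [F → num B num .] }  — reduce

No state contains both a complete item and a shift item.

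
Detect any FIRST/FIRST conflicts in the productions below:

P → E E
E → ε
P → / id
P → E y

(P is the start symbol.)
FIRST sets of the non-terminals at (or reachable through a nullable prefix from) the front of some alternative:
  FIRST(E) = { ε }

Productions for P:
  P → E E: FIRST = { ε }
  P → / id: FIRST = { '/' }
  P → E y: FIRST = { 'y' }
E has only one production, so no FIRST/FIRST conflict is possible there.

All alternatives of each non-terminal have pairwise disjoint FIRST sets.

Answer: No FIRST/FIRST conflicts.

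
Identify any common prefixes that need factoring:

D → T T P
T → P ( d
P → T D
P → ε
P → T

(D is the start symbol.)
Yes, P has productions with common prefix 'T'

Left-factoring is needed when two productions for the same non-terminal
share a common prefix on the right-hand side.

Productions for P:
  P → T D
  P → ε
  P → T

Found common prefix 'T' in productions for P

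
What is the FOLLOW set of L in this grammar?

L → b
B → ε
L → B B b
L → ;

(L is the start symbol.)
{ $ }

L is the start symbol, so $ ∈ FOLLOW(L).
L does not occur on any right-hand side.

Taking the union: FOLLOW(L) = { $ }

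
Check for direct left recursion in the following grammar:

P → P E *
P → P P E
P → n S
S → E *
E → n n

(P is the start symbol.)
P → P E *: LEFT RECURSIVE (starts with P)
P → P P E: LEFT RECURSIVE (starts with P)
P → n S: starts with n
S → E *: starts with E
E → n n: starts with n

The grammar has direct left recursion on: P.

Answer: Yes, P is left-recursive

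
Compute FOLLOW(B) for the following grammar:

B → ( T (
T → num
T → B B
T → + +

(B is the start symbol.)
{ $, '(' }

To compute FOLLOW(B), find every occurrence of B on a right-hand side N → α B β: add FIRST(β) \ {ε}, and if β is empty or nullable also add FOLLOW(N). Iterate to a fixed point.

B is the start symbol, so $ ∈ FOLLOW(B).
In T → B B: B is followed by B, add FIRST(B) \ {ε} = { '(' }
In T → B B: B is at the end, add FOLLOW(T)

The FOLLOW sets referred to above (computed the same way, to a fixed point):
  FOLLOW(T) = { '(' }

Taking the union: FOLLOW(B) = { $, '(' }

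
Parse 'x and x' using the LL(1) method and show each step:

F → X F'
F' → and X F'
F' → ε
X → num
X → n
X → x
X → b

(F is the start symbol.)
LL(1) parsing maintains a stack (initially the start symbol over $) and the input. At each step: if the stack top is a terminal, match it against the current input token; if it is a non-terminal N, replace it with the RHS of M[N, lookahead] (the unique production whose predict set contains the lookahead).

Stack is shown with the top on the left.

Stack       Input      Action
-----------------------------
F $         x and x $  output F → X F'
X F' $      x and x $  output X → x
x F' $      x and x $  match 'x'
F' $        and x $    output F' → and X F'
and X F' $  and x $    match 'and'
X F' $      x $        output X → x
x F' $      x $        match 'x'
F' $        $          output F' → ε
$           $          accept

The string is accepted.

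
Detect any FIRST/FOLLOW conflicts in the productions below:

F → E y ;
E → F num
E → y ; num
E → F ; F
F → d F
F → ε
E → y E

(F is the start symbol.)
A FIRST/FOLLOW conflict occurs when a non-terminal N has a nullable alternative N → β (β ⇒* ε) and another alternative N → α with FIRST(α) ∩ FOLLOW(N) ≠ ∅: on such a lookahead the parser cannot decide between expanding α and letting N vanish via β.

Nullable non-terminals: F.
FIRST sets used below: FIRST(E) = { ';', 'd', 'num', 'y' }

F: nullable alternative(s) F → ε; FOLLOW(F) = { $, ';', 'num', 'y' }
  F → E y ;: FIRST \ {ε} = { ';', 'd', 'num', 'y' } — overlaps FOLLOW(F) on { ';', 'num', 'y' }: CONFLICT
  F → d F: FIRST \ {ε} = { 'd' } — disjoint from FOLLOW(F)
  F → ε: FIRST \ {ε} = { } — this is the only nullable alternative, skip

E has no nullable alternative, so no FIRST/FOLLOW check is needed there.

So the grammar has 1 FIRST/FOLLOW conflict (marked CONFLICT above).

Answer: Yes. F → E y ';' with FOLLOW(F) on { ';', 'num', 'y' }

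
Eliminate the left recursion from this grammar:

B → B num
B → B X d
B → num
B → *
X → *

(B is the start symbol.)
B → num B'
B → * B'
B' → num B'
B' → X d B'
B' → ε
X → *

B is directly left-recursive. The standard transformation for
  A → A α₁ | ... | A α_m | β₁ | ... | β_n
is
  A  → β₁ A' | ... | β_n A'
  A' → α₁ A' | ... | α_m A' | ε

B → num becomes B → num B'
B → * becomes B → * B'
B → B num becomes B' → num B'
B → B X d becomes B' → X d B'
Add B' → ε

Productions for other non-terminals are unchanged:
  X → *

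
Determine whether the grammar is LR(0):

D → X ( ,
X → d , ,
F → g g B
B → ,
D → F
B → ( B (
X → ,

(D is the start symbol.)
Yes, the grammar is LR(0)

Augment with D' → D and build the canonical LR(0) collection (I0 = CLOSURE({[D' → . D]}), then GOTO on every symbol after a dot until no new states appear). It has 17 states:
  I0: { [D → . F], [D → . X ( ,], [D' → . D], [F → . g g B], [X → . ,], [X → . d , ,] }  — shift
  I1: { [X → , .] }  — reduce
  I2: { [D' → D .] }  — accept
  I3: { [D → F .] }  — reduce
  I4: { [D → X . ( ,] }  — shift
  I5: { [X → d . , ,] }  — shift
  I6: { [F → g . g B] }  — shift
  I7: { [B → . ( B (], [B → . ,], [F → g g . B] }  — shift
  I8: { [B → ( . B (], [B → . ( B (], [B → . ,] }  — shift
  I9: { [B → , .] }  — reduce
  I10: { [F → g g B .] }  — reduce
  I11: { [B → ( B . (] }  — shift
  I12: { [B → ( B ( .] }  — reduce
  I13: { [X → d , . ,] }  — shift
  I14: { [X → d , , .] }  — reduce
  I15: { [D → X ( . ,] }  — shift
  I16: { [D → X ( , .] }  — reduce

Every state is either a pure shift/goto state or contains exactly one complete item and nothing to shift — no conflicts. The grammar is LR(0).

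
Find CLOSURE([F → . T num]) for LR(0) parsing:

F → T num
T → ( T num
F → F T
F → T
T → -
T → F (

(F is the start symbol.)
Start with: [F → . T num]
  [F → . T num] has the dot before T: add [T → . ( T num], [T → . -], [T → . F (]
  [T → . F (] has the dot before F: add [F → . F T], [F → . T]
No further items can be added.

CLOSURE = { [F → . F T], [F → . T num], [F → . T], [T → . ( T num], [T → . -], [T → . F (] }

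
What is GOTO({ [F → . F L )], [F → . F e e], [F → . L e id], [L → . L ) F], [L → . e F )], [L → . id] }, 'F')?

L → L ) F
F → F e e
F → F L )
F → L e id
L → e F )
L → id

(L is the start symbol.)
GOTO(I, 'F') = CLOSURE({ [A → αX.β] : [A → α.Xβ] ∈ I, X = 'F' })

Items with dot before 'F', with the dot advanced:
  [F → . F L )] → [F → F . L )]
  [F → . F e e] → [F → F . e e]
Closure of the advanced items:
  [F → F . L )] has the dot before L: add [L → . L ) F], [L → . e F )], [L → . id]

GOTO = { [F → F . L )], [F → F . e e], [L → . L ) F], [L → . e F )], [L → . id] }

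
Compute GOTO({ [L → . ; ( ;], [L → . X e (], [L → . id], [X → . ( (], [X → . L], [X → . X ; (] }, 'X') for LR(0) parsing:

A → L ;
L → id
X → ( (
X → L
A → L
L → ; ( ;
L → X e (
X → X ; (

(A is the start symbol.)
GOTO(I, 'X') = CLOSURE({ [A → αX.β] : [A → α.Xβ] ∈ I, X = 'X' })

Items with dot before 'X', with the dot advanced:
  [L → . X e (] → [L → X . e (]
  [X → . X ; (] → [X → X . ; (]
Closure adds nothing (no advanced item has the dot before a non-terminal).

GOTO = { [L → X . e (], [X → X . ; (] }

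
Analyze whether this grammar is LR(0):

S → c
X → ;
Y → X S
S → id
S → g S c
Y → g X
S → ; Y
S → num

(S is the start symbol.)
Yes, the grammar is LR(0)

Augment with S' → S and build the canonical LR(0) collection (I0 = CLOSURE({[S' → . S]}), then GOTO on every symbol after a dot until no new states appear). It has 15 states:
  I0: { [S → . ; Y], [S → . c], [S → . g S c], [S → . id], [S → . num], [S' → . S] }  — shift
  I1: { [S → ; . Y], [X → . ;], [Y → . X S], [Y → . g X] }  — shift
  I2: { [S' → S .] }  — accept
  I3: { [S → c .] }  — reduce
  I4: { [S → . ; Y], [S → . c], [S → . g S c], [S → . id], [S → . num], [S → g . S c] }  — shift
  I5: { [S → id .] }  — reduce
  I6: { [S → num .] }  — reduce
  I7: { [S → g S . c] }  — shift
  I8: { [S → g S c .] }  — reduce
  I9: { [X → ; .] }  — reduce
  I10: { [S → . ; Y], [S → . c], [S → . g S c], [S → . id], [S → . num], [Y → X . S] }  — shift
  I11: { [S → ; Y .] }  — reduce
  I12: { [X → . ;], [Y → g . X] }  — shift
  I13: { [Y → g X .] }  — reduce
  I14: { [Y → X S .] }  — reduce

Every state is either a pure shift/goto state or contains exactly one complete item and nothing to shift — no conflicts. The grammar is LR(0).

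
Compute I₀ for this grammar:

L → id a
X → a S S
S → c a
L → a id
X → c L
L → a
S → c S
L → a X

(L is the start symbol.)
{ [L → . a X], [L → . a id], [L → . a], [L → . id a], [L' → . L] }

First, augment the grammar with L' → L
I₀ = CLOSURE({ [L' → . L] }):
  [L' → . L] has the dot before L: add [L → . id a], [L → . a id], [L → . a], [L → . a X]
No further items can be added.

I₀ = { [L → . a X], [L → . a id], [L → . a], [L → . id a], [L' → . L] }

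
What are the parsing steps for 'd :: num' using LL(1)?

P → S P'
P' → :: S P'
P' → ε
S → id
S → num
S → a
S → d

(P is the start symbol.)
LL(1) parsing maintains a stack (initially the start symbol over $) and the input. At each step: if the stack top is a terminal, match it against the current input token; if it is a non-terminal N, replace it with the RHS of M[N, lookahead] (the unique production whose predict set contains the lookahead).

Stack is shown with the top on the left.

Stack      Input       Action
-----------------------------
P $        d :: num $  output P → S P'
S P' $     d :: num $  output S → d
d P' $     d :: num $  match 'd'
P' $       :: num $    output P' → :: S P'
:: S P' $  :: num $    match '::'
S P' $     num $       output S → num
num P' $   num $       match 'num'
P' $       $           output P' → ε
$          $           accept

The string is accepted.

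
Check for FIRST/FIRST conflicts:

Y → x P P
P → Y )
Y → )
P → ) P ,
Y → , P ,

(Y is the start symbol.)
Yes. P → Y ')' / P → ')' P ',' on { ')' }

A FIRST/FIRST conflict occurs when two productions N → α and N → β for the same non-terminal have FIRST(α) ∩ FIRST(β) ≠ ∅ (with ε ∈ FIRST of a nullable right-hand side, so two nullable alternatives also conflict).

FIRST sets of the non-terminals at (or reachable through a nullable prefix from) the front of some alternative:
  FIRST(Y) = { ')', ',', 'x' }

Productions for Y:
  Y → x P P: FIRST = { 'x' }
  Y → ): FIRST = { ')' }
  Y → , P ,: FIRST = { ',' }
Productions for P:
  P → Y ): FIRST = { ')', ',', 'x' }
  P → ) P ,: FIRST = { ')' }

Conflict for P: P → Y ) and P → ) P ,
  Overlap: { ')' }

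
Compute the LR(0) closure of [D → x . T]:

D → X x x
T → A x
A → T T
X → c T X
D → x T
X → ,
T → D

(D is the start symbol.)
To compute CLOSURE, for each item [A → α.Bβ] where B is a non-terminal, add [B → .γ] for all productions B → γ; repeat for the newly added items until nothing changes.

Start with: [D → x . T]
  [D → x . T] has the dot before T: add [T → . A x], [T → . D]
  [T → . A x] has the dot before A: add [A → . T T]
  [T → . D] has the dot before D: add [D → . X x x], [D → . x T]
  [D → . X x x] has the dot before X: add [X → . c T X], [X → . ,]
No further items can be added.

CLOSURE = { [A → . T T], [D → . X x x], [D → . x T], [D → x . T], [T → . A x], [T → . D], [X → . ,], [X → . c T X] }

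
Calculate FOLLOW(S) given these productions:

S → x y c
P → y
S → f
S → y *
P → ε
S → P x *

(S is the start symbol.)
{ $ }

To compute FOLLOW(S), find every occurrence of S on a right-hand side N → α S β: add FIRST(β) \ {ε}, and if β is empty or nullable also add FOLLOW(N). Iterate to a fixed point.

S is the start symbol, so $ ∈ FOLLOW(S).
S does not occur on any right-hand side.

Taking the union: FOLLOW(S) = { $ }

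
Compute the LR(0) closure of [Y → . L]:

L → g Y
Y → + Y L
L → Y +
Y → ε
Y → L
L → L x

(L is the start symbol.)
{ [L → . L x], [L → . Y +], [L → . g Y], [Y → . + Y L], [Y → . L], [Y → .] }

To compute CLOSURE, for each item [A → α.Bβ] where B is a non-terminal, add [B → .γ] for all productions B → γ; repeat for the newly added items until nothing changes.

Start with: [Y → . L]
  [Y → . L] has the dot before L: add [L → . g Y], [L → . Y +], [L → . L x]
  [L → . Y +] has the dot before Y: add [Y → . + Y L], [Y → .]
No further items can be added.

CLOSURE = { [L → . L x], [L → . Y +], [L → . g Y], [Y → . + Y L], [Y → . L], [Y → .] }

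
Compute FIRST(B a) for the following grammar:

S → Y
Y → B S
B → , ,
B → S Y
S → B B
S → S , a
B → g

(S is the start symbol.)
FIRST sets of the non-terminals involved (from the grammar, by fixed-point iteration):
  FIRST(B) = { ',', 'g' }

To compute FIRST(B a), process the symbols left to right:
Symbol B is a non-terminal. Add FIRST(B) \ {ε} = { ',', 'g' }
B is not nullable (ε ∉ FIRST(B)), so stop here.
FIRST(B a) = { ',', 'g' }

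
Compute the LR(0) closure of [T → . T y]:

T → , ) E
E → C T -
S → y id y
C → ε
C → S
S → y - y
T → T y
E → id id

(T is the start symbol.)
Start with: [T → . T y]
  [T → . T y] has the dot before T: add [T → . , ) E]
No further items can be added.

CLOSURE = { [T → . , ) E], [T → . T y] }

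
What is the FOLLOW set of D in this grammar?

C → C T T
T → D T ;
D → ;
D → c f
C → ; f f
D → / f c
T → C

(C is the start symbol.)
{ '/', ';', 'c' }

In T → D T ;: D is followed by T ';', add FIRST(T ';') \ {ε} = { '/', ';', 'c' }

Taking the union: FOLLOW(D) = { '/', ';', 'c' }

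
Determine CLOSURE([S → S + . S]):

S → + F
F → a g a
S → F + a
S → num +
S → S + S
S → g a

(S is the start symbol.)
{ [F → . a g a], [S → . + F], [S → . F + a], [S → . S + S], [S → . g a], [S → . num +], [S → S + . S] }

To compute CLOSURE, for each item [A → α.Bβ] where B is a non-terminal, add [B → .γ] for all productions B → γ; repeat for the newly added items until nothing changes.

Start with: [S → S + . S]
  [S → S + . S] has the dot before S: add [S → . + F], [S → . F + a], [S → . num +], [S → . S + S], [S → . g a]
  [S → . F + a] has the dot before F: add [F → . a g a]
No further items can be added.

CLOSURE = { [F → . a g a], [S → . + F], [S → . F + a], [S → . S + S], [S → . g a], [S → . num +], [S → S + . S] }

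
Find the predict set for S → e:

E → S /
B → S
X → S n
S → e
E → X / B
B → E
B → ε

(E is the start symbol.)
{ 'e' }

PREDICT(S → e) = (FIRST(RHS) \ {ε}) ∪ (FOLLOW(S) if ε ∈ FIRST(RHS), i.e. RHS ⇒* ε)
FIRST(e) = { 'e' }
ε ∉ FIRST(e), so FOLLOW(S) is not added.
PREDICT(S → e) = { 'e' }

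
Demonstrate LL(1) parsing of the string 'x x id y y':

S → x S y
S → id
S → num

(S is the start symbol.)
Stack is shown with the top on the left.

Stack      Input         Action
-------------------------------
S $        x x id y y $  output S → x S y
x S y $    x x id y y $  match 'x'
S y $      x id y y $    output S → x S y
x S y y $  x id y y $    match 'x'
S y y $    id y y $      output S → id
id y y $   id y y $      match 'id'
y y $      y y $         match 'y'
y $        y $           match 'y'
$          $             accept

The string is accepted.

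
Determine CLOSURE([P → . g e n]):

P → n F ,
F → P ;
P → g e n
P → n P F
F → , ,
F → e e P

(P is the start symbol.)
{ [P → . g e n] }

To compute CLOSURE, for each item [A → α.Bβ] where B is a non-terminal, add [B → .γ] for all productions B → γ; repeat for the newly added items until nothing changes.

Start with: [P → . g e n]
The dot precedes the terminal g, so nothing is added.

CLOSURE = { [P → . g e n] }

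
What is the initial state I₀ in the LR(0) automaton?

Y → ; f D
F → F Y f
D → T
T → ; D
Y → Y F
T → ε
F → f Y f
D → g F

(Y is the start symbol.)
{ [Y → . ; f D], [Y → . Y F], [Y' → . Y] }

First, augment the grammar with Y' → Y
I₀ = CLOSURE({ [Y' → . Y] }):
  [Y' → . Y] has the dot before Y: add [Y → . ; f D], [Y → . Y F]
No further items can be added.

I₀ = { [Y → . ; f D], [Y → . Y F], [Y' → . Y] }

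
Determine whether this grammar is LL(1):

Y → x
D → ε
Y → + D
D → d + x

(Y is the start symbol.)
Yes, the grammar is LL(1).

A grammar is LL(1) if for each non-terminal N with multiple productions, the predict sets of those productions are pairwise disjoint, where PREDICT(N → α) = (FIRST(α) \ {ε}) ∪ (FOLLOW(N) if α ⇒* ε).

Relevant sets:
  FOLLOW(D) = { $ }

For Y:
  PREDICT(Y → x) = { 'x' }
  PREDICT(Y → '+' D) = { '+' }
For D:
  PREDICT(D → ε) = { $ }
  PREDICT(D → d '+' x) = { 'd' }

All predict sets are disjoint. The grammar IS LL(1).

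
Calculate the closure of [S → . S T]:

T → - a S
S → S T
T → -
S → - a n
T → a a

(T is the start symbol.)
{ [S → . - a n], [S → . S T] }

To compute CLOSURE, for each item [A → α.Bβ] where B is a non-terminal, add [B → .γ] for all productions B → γ; repeat for the newly added items until nothing changes.

Start with: [S → . S T]
  [S → . S T] has the dot before S: add [S → . - a n]
No further items can be added.

CLOSURE = { [S → . - a n], [S → . S T] }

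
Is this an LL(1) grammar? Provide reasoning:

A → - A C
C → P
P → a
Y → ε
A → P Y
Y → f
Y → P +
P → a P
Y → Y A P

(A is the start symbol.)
No. Predict set conflict for P: { 'a' }

Relevant sets:
  FIRST(P) = { 'a' }
  FIRST(Y) = { '-', 'a', 'f', ε }
  FIRST(A) = { '-', 'a' }
  FOLLOW(Y) = { $, '-', 'a' }

For A:
  PREDICT(A → '-' A C) = { '-' }
  PREDICT(A → P Y) = { 'a' }
For P:
  PREDICT(P → a) = { 'a' }
  PREDICT(P → a P) = { 'a' }
For Y:
  PREDICT(Y → ε) = { $, '-', 'a' }
  PREDICT(Y → f) = { 'f' }
  PREDICT(Y → P '+') = { 'a' }
  PREDICT(Y → Y A P) = { '-', 'a', 'f' }
C has a single production, so nothing to check there.

Conflict found: Predict set conflict for P: { 'a' }
The grammar is NOT LL(1).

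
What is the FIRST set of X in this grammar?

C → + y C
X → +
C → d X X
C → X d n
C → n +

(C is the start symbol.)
From X → +:
  - '+' is a terminal: add '+' and stop

Collecting: FIRST(X) = { '+' }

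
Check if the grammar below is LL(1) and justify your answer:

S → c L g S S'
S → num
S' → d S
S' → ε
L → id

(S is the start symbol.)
Relevant sets:
  FOLLOW(S') = { $, 'd' }

For S:
  PREDICT(S → c L g S S') = { 'c' }
  PREDICT(S → num) = { 'num' }
For S':
  PREDICT(S' → d S) = { 'd' }
  PREDICT(S' → ε) = { $, 'd' }
L has a single production, so nothing to check there.

Conflict found: Predict set conflict for S': { 'd' }
The grammar is NOT LL(1).

Answer: No. Predict set conflict for S': { 'd' }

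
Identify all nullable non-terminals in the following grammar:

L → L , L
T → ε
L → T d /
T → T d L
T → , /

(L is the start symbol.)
A non-terminal is nullable if it can derive ε (the empty string): either it has an ε-production, or it has a production whose right-hand side consists entirely of nullable non-terminals.

ε-productions: T → ε
So T is immediately nullable.
No further non-terminal can be added: every production for the remaining non-terminals contains a terminal or a non-nullable non-terminal.
Nullable = { 'T' }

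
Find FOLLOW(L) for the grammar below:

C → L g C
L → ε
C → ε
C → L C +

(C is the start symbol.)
To compute FOLLOW(L), find every occurrence of L on a right-hand side N → α L β: add FIRST(β) \ {ε}, and if β is empty or nullable also add FOLLOW(N). Iterate to a fixed point.

In C → L g C: L is followed by g C, add FIRST(g C) \ {ε} = { 'g' }
In C → L C +: L is followed by C '+', add FIRST(C '+') \ {ε} = { '+', 'g' }

Taking the union: FOLLOW(L) = { '+', 'g' }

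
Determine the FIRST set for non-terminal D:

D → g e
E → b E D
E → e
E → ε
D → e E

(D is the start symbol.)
{ 'e', 'g' }

From D → g e:
  - g is a terminal: add 'g' and stop
From D → e E:
  - e is a terminal: add 'e' and stop

Collecting: FIRST(D) = { 'e', 'g' }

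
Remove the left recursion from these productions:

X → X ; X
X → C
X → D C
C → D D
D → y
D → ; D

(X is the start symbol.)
X → C X'
X → D C X'
X' → ; X X'
X' → ε
C → D D
D → y
D → ; D

X is directly left-recursive. The standard transformation for
  A → A α₁ | ... | A α_m | β₁ | ... | β_n
is
  A  → β₁ A' | ... | β_n A'
  A' → α₁ A' | ... | α_m A' | ε

X → C becomes X → C X'
X → D C becomes X → D C X'
X → X ; X becomes X' → ; X X'
Add X' → ε

Productions for other non-terminals are unchanged:
  C → D D
  D → y
  D → ; D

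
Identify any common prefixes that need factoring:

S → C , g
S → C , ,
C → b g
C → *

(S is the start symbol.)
Left-factoring is needed when two productions for the same non-terminal
share a common prefix on the right-hand side.

Productions for S:
  S → C , g
  S → C , ,
Productions for C:
  C → b g
  C → *

Found common prefix 'C ,' in productions for S

Answer: Yes, S has productions with common prefix 'C ,'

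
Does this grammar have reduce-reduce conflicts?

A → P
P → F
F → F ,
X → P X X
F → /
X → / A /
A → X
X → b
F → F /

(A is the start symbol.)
A reduce-reduce conflict occurs when an LR(0) state has two complete items [A → α .] and [B → β .] — both call for a reduction, and with no lookahead the parser cannot choose between them.

Augment with A' → A and build the canonical LR(0) collection (I0 = CLOSURE({[A' → . A]}), then GOTO on every symbol after a dot until no new states appear). It has 14 states:
  I0: { [A → . P], [A → . X], [A' → . A], [F → . /], [F → . F ,], [F → . F /], [P → . F], [X → . / A /], [X → . P X X], [X → . b] }  — shift
  I1: { [A → . P], [A → . X], [F → . /], [F → . F ,], [F → . F /], [F → / .], [P → . F], [X → . / A /], [X → . P X X], [X → . b], [X → / . A /] }  — shift, reduce
  I2: { [A' → A .] }  — accept
  I3: { [F → F . ,], [F → F . /], [P → F .] }  — shift, reduce
  I4: { [A → P .], [F → . /], [F → . F ,], [F → . F /], [P → . F], [X → . / A /], [X → . P X X], [X → . b], [X → P . X X] }  — shift, reduce
  I5: { [A → X .] }  — reduce
  I6: { [X → b .] }  — reduce
  I7: { [F → . /], [F → . F ,], [F → . F /], [P → . F], [X → . / A /], [X → . P X X], [X → . b], [X → P . X X] }  — shift
  I8: { [F → . /], [F → . F ,], [F → . F /], [P → . F], [X → . / A /], [X → . P X X], [X → . b], [X → P X . X] }  — shift
  I9: { [X → P X X .] }  — reduce
  I10: { [F → F , .] }  — reduce
  I11: { [F → F / .] }  — reduce
  I12: { [X → / A . /] }  — shift
  I13: { [X → / A / .] }  — reduce

No state contains more than one complete item.

Answer: No reduce-reduce conflicts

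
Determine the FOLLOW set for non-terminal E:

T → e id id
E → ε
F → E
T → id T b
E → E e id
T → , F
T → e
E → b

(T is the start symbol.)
To compute FOLLOW(E), find every occurrence of E on a right-hand side N → α E β: add FIRST(β) \ {ε}, and if β is empty or nullable also add FOLLOW(N). Iterate to a fixed point.

In F → E: E is at the end, add FOLLOW(F)
In E → E e id: E is followed by e id, add FIRST(e id) \ {ε} = { 'e' }

The FOLLOW sets referred to above (computed the same way, to a fixed point):
  FOLLOW(F) = { $, 'b' }

Taking the union: FOLLOW(E) = { $, 'b', 'e' }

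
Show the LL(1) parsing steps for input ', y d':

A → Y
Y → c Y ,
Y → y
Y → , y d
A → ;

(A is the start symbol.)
Stack is shown with the top on the left.

Stack    Input    Action
------------------------
A $      , y d $  output A → Y
Y $      , y d $  output Y → , y d
, y d $  , y d $  match ','
y d $    y d $    match 'y'
d $      d $      match 'd'
$        $        accept

The string is accepted.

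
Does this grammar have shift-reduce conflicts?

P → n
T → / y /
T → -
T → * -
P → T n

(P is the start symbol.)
Augment with P' → P and build the canonical LR(0) collection (I0 = CLOSURE({[P' → . P]}), then GOTO on every symbol after a dot until no new states appear). It has 11 states:
  I0: { [P → . T n], [P → . n], [P' → . P], [T → . * -], [T → . -], [T → . / y /] }  — shift
  I1: { [T → * . -] }  — shift
  I2: { [T → - .] }  — reduce
  I3: { [T → / . y /] }  — shift
  I4: { [P' → P .] }  — accept
  I5: { [P → T . n] }  — shift
  I6: { [P → n .] }  — reduce
  I7: { [P → T n .] }  — reduce
  I8: { [T → / y . /] }  — shift
  I9: { [T → / y / .] }  — reduce
  I10: { [T → * - .] }  — reduce

No state contains both a complete item and a shift item.

Answer: No shift-reduce conflicts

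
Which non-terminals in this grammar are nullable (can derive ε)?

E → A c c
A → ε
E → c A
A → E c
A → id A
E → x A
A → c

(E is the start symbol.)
A non-terminal is nullable if it can derive ε (the empty string): either it has an ε-production, or it has a production whose right-hand side consists entirely of nullable non-terminals.

ε-productions: A → ε
So A is immediately nullable.
No further non-terminal can be added: every production for the remaining non-terminals contains a terminal or a non-nullable non-terminal.
Nullable = { 'A' }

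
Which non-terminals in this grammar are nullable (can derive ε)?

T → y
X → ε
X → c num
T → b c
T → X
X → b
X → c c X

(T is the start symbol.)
{ 'T', 'X' }

ε-productions: X → ε
So X is immediately nullable.
T → X: every symbol on the right is nullable, so T is nullable too.
Every non-terminal is now nullable.
Nullable = { 'T', 'X' }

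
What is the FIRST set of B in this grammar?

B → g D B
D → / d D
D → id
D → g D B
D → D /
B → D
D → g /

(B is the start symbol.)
To compute FIRST(B), examine every production with B on the left-hand side, reading each right-hand side left to right until a non-nullable symbol is reached.

FIRST sets of the other non-terminals involved (by the same procedure, iterated to a fixed point):
  FIRST(D) = { '/', 'g', 'id' }

From B → g D B:
  - g is a terminal: add 'g' and stop
From B → D:
  - D is a non-terminal: add FIRST(D) \ {ε} = { '/', 'g', 'id' }
    D is not nullable, so stop

Collecting: FIRST(B) = { '/', 'g', 'id' }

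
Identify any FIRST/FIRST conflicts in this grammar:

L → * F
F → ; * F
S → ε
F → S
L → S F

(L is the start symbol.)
A FIRST/FIRST conflict occurs when two productions N → α and N → β for the same non-terminal have FIRST(α) ∩ FIRST(β) ≠ ∅ (with ε ∈ FIRST of a nullable right-hand side, so two nullable alternatives also conflict).

FIRST sets of the non-terminals at (or reachable through a nullable prefix from) the front of some alternative:
  FIRST(S) = { ε }
  FIRST(F) = { ';', ε }

Productions for L:
  L → * F: FIRST = { '*' }
  L → S F: FIRST = { ';', ε }
Productions for F:
  F → ; * F: FIRST = { ';' }
  F → S: FIRST = { ε }
S has only one production, so no FIRST/FIRST conflict is possible there.

All alternatives of each non-terminal have pairwise disjoint FIRST sets.

Answer: No FIRST/FIRST conflicts.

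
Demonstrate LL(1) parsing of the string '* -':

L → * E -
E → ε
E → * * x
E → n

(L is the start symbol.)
LL(1) parsing maintains a stack (initially the start symbol over $) and the input. At each step: if the stack top is a terminal, match it against the current input token; if it is a non-terminal N, replace it with the RHS of M[N, lookahead] (the unique production whose predict set contains the lookahead).

Stack is shown with the top on the left.

Stack    Input  Action
----------------------
L $      * - $  output L → * E -
* E - $  * - $  match '*'
E - $    - $    output E → ε
- $      - $    match '-'
$        $      accept

The string is accepted.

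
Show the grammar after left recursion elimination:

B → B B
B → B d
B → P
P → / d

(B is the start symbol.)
B → P B'
B' → B B'
B' → d B'
B' → ε
P → / d

B is directly left-recursive. The standard transformation for
  A → A α₁ | ... | A α_m | β₁ | ... | β_n
is
  A  → β₁ A' | ... | β_n A'
  A' → α₁ A' | ... | α_m A' | ε

B → P becomes B → P B'
B → B B becomes B' → B B'
B → B d becomes B' → d B'
Add B' → ε

Productions for other non-terminals are unchanged:
  P → / d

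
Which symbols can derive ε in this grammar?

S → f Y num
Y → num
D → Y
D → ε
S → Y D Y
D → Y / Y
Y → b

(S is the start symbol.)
{ 'D' }

A non-terminal is nullable if it can derive ε (the empty string): either it has an ε-production, or it has a production whose right-hand side consists entirely of nullable non-terminals.

ε-productions: D → ε
So D is immediately nullable.
No further non-terminal can be added: every production for the remaining non-terminals contains a terminal or a non-nullable non-terminal.
Nullable = { 'D' }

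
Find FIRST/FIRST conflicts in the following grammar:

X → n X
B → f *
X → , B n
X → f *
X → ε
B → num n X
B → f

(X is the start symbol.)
Yes. B → f '*' / B → f on { 'f' }

A FIRST/FIRST conflict occurs when two productions N → α and N → β for the same non-terminal have FIRST(α) ∩ FIRST(β) ≠ ∅ (with ε ∈ FIRST of a nullable right-hand side, so two nullable alternatives also conflict).

Productions for X:
  X → n X: FIRST = { 'n' }
  X → , B n: FIRST = { ',' }
  X → f *: FIRST = { 'f' }
  X → ε: FIRST = { ε }
Productions for B:
  B → f *: FIRST = { 'f' }
  B → num n X: FIRST = { 'num' }
  B → f: FIRST = { 'f' }

Conflict for B: B → f * and B → f
  Overlap: { 'f' }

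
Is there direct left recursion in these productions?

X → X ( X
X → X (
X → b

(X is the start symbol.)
Yes, X is left-recursive

Direct left recursion occurs when N → N α for some non-terminal N (the right-hand side begins with the left-hand side itself).

X → X ( X: LEFT RECURSIVE (starts with X)
X → X (: LEFT RECURSIVE (starts with X)
X → b: starts with b

The grammar has direct left recursion on: X.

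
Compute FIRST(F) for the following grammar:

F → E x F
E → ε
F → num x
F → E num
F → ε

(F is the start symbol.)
{ 'num', 'x', ε }

FIRST sets of the other non-terminals involved (by the same procedure, iterated to a fixed point):
  FIRST(E) = { ε }

From F → E x F:
  - E is a non-terminal: add FIRST(E) \ {ε} = { }
    E is nullable, so continue to the next symbol
  - x is a terminal: add 'x' and stop
From F → num x:
  - num is a terminal: add 'num' and stop
From F → E num:
  - E is a non-terminal: add FIRST(E) \ {ε} = { }
    E is nullable, so continue to the next symbol
  - num is a terminal: add 'num' and stop
From F → ε:
  - ε-production, so ε ∈ FIRST(F)

Collecting: FIRST(F) = { 'num', 'x', ε }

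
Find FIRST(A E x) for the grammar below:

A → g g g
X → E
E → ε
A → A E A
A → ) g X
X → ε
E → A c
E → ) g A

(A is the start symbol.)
FIRST sets of the non-terminals involved (from the grammar, by fixed-point iteration):
  FIRST(A) = { ')', 'g' }

To compute FIRST(A E x), process the symbols left to right:
Symbol A is a non-terminal. Add FIRST(A) \ {ε} = { ')', 'g' }
A is not nullable (ε ∉ FIRST(A)), so stop here.
FIRST(A E x) = { ')', 'g' }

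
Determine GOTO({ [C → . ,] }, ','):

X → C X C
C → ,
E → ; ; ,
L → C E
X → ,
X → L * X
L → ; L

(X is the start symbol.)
GOTO(I, ',') = CLOSURE({ [A → αX.β] : [A → α.Xβ] ∈ I, X = ',' })

Items with dot before ',', with the dot advanced:
  [C → . ,] → [C → , .]
Closure adds nothing (no advanced item has the dot before a non-terminal).

GOTO = { [C → , .] }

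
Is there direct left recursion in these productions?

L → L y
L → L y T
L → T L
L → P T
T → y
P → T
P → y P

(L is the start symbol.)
Yes, L is left-recursive

Direct left recursion occurs when N → N α for some non-terminal N (the right-hand side begins with the left-hand side itself).

L → L y: LEFT RECURSIVE (starts with L)
L → L y T: LEFT RECURSIVE (starts with L)
L → T L: starts with T
L → P T: starts with P
T → y: starts with y
P → T: starts with T
P → y P: starts with y

The grammar has direct left recursion on: L.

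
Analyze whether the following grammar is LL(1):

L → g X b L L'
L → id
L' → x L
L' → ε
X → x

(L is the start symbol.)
A grammar is LL(1) if for each non-terminal N with multiple productions, the predict sets of those productions are pairwise disjoint, where PREDICT(N → α) = (FIRST(α) \ {ε}) ∪ (FOLLOW(N) if α ⇒* ε).

Relevant sets:
  FOLLOW(L') = { $, 'x' }

For L:
  PREDICT(L → g X b L L') = { 'g' }
  PREDICT(L → id) = { 'id' }
For L':
  PREDICT(L' → x L) = { 'x' }
  PREDICT(L' → ε) = { $, 'x' }
X has a single production, so nothing to check there.

Conflict found: Predict set conflict for L': { 'x' }
The grammar is NOT LL(1).

Answer: No. Predict set conflict for L': { 'x' }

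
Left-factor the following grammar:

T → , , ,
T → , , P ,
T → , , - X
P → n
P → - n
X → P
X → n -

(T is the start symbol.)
Left-factoring transforms A → αβ₁ | αβ₂ into A → αA' and A' → β₁ | β₂
(α is the longest common prefix among the alternatives). Repeat until
no nonterminal has two alternatives with a common prefix.

Round 1: T has alternatives sharing prefix ', ,'. Introduce T': T → , , T'
  Add: T' → ,
  Add: T' → P ,
  Add: T' → - X

No remaining common prefixes — done.

Resulting grammar:
T → , , T'
T' → ,
T' → P ,
T' → - X
P → n
P → - n
X → P
X → n -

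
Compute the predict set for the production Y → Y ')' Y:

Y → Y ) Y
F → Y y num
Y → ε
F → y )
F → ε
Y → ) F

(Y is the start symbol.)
PREDICT(Y → Y ')' Y) = (FIRST(RHS) \ {ε}) ∪ (FOLLOW(Y) if ε ∈ FIRST(RHS), i.e. RHS ⇒* ε)
FIRST(Y) = { ')', ε }
FIRST(Y ')' Y) = { ')' }
ε ∉ FIRST(Y ')' Y), so FOLLOW(Y) is not added.
PREDICT(Y → Y ')' Y) = { ')' }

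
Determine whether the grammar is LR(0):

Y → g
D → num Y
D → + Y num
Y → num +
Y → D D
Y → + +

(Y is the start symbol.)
No. Shift-reduce conflict between [Y → num + .] and [D → . + Y num]

Augment with Y' → Y and build the canonical LR(0) collection (I0 = CLOSURE({[Y' → . Y]}), then GOTO on every symbol after a dot until no new states appear). It has 14 states:
  I0: { [D → . + Y num], [D → . num Y], [Y → . + +], [Y → . D D], [Y → . g], [Y → . num +], [Y' → . Y] }  — shift
  I1: { [D → + . Y num], [D → . + Y num], [D → . num Y], [Y → + . +], [Y → . + +], [Y → . D D], [Y → . g], [Y → . num +] }  — shift
  I2: { [D → . + Y num], [D → . num Y], [Y → D . D] }  — shift
  I3: { [Y' → Y .] }  — accept
  I4: { [Y → g .] }  — reduce
  I5: { [D → . + Y num], [D → . num Y], [D → num . Y], [Y → . + +], [Y → . D D], [Y → . g], [Y → . num +], [Y → num . +] }  — shift
  I6: { [D → + . Y num], [D → . + Y num], [D → . num Y], [Y → + . +], [Y → . + +], [Y → . D D], [Y → . g], [Y → . num +], [Y → num + .] }  — shift, reduce
  I7: { [D → num Y .] }  — reduce
  I8: { [D → + . Y num], [D → . + Y num], [D → . num Y], [Y → + + .], [Y → + . +], [Y → . + +], [Y → . D D], [Y → . g], [Y → . num +] }  — shift, reduce
  I9: { [D → + Y . num] }  — shift
  I10: { [D → + Y num .] }  — reduce
  I11: { [D → + . Y num], [D → . + Y num], [D → . num Y], [Y → . + +], [Y → . D D], [Y → . g], [Y → . num +] }  — shift
  I12: { [Y → D D .] }  — reduce
  I13: { [D → . + Y num], [D → . num Y], [D → num . Y], [Y → . + +], [Y → . D D], [Y → . g], [Y → . num +] }  — shift

Conflict in state I6:
  Shift-reduce conflict between [Y → num + .] and [D → . + Y num]
So the grammar is NOT LR(0).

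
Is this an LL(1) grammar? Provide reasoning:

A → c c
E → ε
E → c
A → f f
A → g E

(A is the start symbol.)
Yes, the grammar is LL(1).

A grammar is LL(1) if for each non-terminal N with multiple productions, the predict sets of those productions are pairwise disjoint, where PREDICT(N → α) = (FIRST(α) \ {ε}) ∪ (FOLLOW(N) if α ⇒* ε).

Relevant sets:
  FOLLOW(E) = { $ }

For A:
  PREDICT(A → c c) = { 'c' }
  PREDICT(A → f f) = { 'f' }
  PREDICT(A → g E) = { 'g' }
For E:
  PREDICT(E → ε) = { $ }
  PREDICT(E → c) = { 'c' }

All predict sets are disjoint. The grammar IS LL(1).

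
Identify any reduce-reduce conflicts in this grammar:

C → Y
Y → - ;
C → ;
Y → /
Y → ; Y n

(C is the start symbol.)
No reduce-reduce conflicts

Augment with C' → C and build the canonical LR(0) collection (I0 = CLOSURE({[C' → . C]}), then GOTO on every symbol after a dot until no new states appear). It has 10 states:
  I0: { [C → . ;], [C → . Y], [C' → . C], [Y → . - ;], [Y → . /], [Y → . ; Y n] }  — shift
  I1: { [Y → - . ;] }  — shift
  I2: { [Y → / .] }  — reduce
  I3: { [C → ; .], [Y → . - ;], [Y → . /], [Y → . ; Y n], [Y → ; . Y n] }  — shift, reduce
  I4: { [C' → C .] }  — accept
  I5: { [C → Y .] }  — reduce
  I6: { [Y → . - ;], [Y → . /], [Y → . ; Y n], [Y → ; . Y n] }  — shift
  I7: { [Y → ; Y . n] }  — shift
  I8: { [Y → ; Y n .] }  — reduce
  I9: { [Y → - ; .] }  — reduce

No state contains more than one complete item.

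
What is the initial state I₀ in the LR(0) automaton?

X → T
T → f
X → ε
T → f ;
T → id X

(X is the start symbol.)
{ [T → . f ;], [T → . f], [T → . id X], [X → . T], [X → .], [X' → . X] }

First, augment the grammar with X' → X
I₀ = CLOSURE({ [X' → . X] }):
  [X' → . X] has the dot before X: add [X → . T], [X → .]
  [X → . T] has the dot before T: add [T → . f], [T → . f ;], [T → . id X]
No further items can be added.

I₀ = { [T → . f ;], [T → . f], [T → . id X], [X → . T], [X → .], [X' → . X] }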